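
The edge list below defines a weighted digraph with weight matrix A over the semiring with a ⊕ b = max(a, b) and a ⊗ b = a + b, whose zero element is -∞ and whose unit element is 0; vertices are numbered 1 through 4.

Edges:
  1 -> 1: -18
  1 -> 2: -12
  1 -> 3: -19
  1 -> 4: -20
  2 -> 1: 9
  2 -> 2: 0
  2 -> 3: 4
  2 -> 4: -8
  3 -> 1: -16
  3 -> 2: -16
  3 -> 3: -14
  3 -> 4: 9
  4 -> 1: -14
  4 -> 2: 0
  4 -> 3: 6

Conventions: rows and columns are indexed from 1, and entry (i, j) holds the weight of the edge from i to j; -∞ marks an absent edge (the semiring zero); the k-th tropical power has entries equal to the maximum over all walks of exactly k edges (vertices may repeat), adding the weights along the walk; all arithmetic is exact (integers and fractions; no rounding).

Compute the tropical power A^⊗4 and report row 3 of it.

A^⊗2:
  [-3, -12, -8, -10]
  [9, 0, 4, 13]
  [-5, 9, 15, -5]
  [9, 0, 4, 15]
A^⊗3:
  [-3, -10, -4, 1]
  [9, 13, 19, 13]
  [18, 9, 13, 24]
  [9, 15, 21, 13]
A^⊗4:
  [-1, 1, 7, 5]
  [22, 13, 19, 28]
  [18, 24, 30, 22]
  [24, 15, 19, 30]
Answer: row 3 of A^⊗4 = [18, 24, 30, 22]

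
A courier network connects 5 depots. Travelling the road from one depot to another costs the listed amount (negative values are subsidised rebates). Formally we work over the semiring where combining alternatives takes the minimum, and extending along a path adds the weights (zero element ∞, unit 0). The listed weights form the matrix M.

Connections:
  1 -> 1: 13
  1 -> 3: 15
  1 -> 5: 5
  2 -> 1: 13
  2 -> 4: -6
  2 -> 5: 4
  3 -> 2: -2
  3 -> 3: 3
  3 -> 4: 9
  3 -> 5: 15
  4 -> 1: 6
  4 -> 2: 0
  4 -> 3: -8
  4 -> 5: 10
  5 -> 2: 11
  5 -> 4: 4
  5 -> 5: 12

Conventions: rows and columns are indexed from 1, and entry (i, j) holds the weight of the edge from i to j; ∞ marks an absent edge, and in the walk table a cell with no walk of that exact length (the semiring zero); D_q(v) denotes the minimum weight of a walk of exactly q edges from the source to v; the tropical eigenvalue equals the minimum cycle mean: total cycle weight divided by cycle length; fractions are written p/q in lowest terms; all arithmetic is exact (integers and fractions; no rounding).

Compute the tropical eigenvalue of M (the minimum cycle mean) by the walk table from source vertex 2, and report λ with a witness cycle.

q=0: [∞, 0, ∞, ∞, ∞]
q=1: [13, ∞, ∞, -6, 4]
q=2: [0, -6, -14, 8, 4]
q=3: [7, -16, -11, -12, -2]
q=4: [-6, -13, -20, -22, -12]
q=5: [-16, -22, -30, -19, -12]
Optimal cycle mean attained by: cycle 2->4->3->2, total (-6) + (-8) + (-2), length 3.
Answer: λ = -16/3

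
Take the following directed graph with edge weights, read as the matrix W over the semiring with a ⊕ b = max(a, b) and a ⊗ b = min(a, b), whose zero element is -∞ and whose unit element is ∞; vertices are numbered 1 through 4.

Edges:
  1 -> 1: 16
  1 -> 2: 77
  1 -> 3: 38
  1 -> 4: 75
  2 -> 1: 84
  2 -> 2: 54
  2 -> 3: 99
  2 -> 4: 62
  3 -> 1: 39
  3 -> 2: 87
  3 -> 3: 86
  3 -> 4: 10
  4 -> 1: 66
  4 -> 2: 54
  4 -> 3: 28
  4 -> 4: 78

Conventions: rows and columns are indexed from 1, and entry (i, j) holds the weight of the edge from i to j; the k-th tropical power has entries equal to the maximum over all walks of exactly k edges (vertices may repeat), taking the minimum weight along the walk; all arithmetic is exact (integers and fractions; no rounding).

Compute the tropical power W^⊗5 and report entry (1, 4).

W^⊗2:
  [77, 54, 77, 75]
  [62, 87, 86, 75]
  [84, 86, 87, 62]
  [66, 66, 54, 78]
W^⊗3:
  [66, 77, 77, 75]
  [84, 86, 87, 75]
  [84, 87, 86, 75]
  [66, 66, 66, 78]
W^⊗4:
  [77, 77, 77, 75]
  [84, 87, 86, 75]
  [84, 86, 87, 75]
  [66, 66, 66, 78]
W^⊗5:
  [77, 77, 77, 75]
  [84, 86, 87, 75]
  [84, 87, 86, 75]
  [66, 66, 66, 78]
Key observation: the optimum is the walk 1->2->1->2->1->4, with weight 77 min 84 min 77 min 84 min 75 = 75.
Optimal value attained by: walk 1->2->1->2->1->4.
Answer: (W^⊗5)[1][4] = 75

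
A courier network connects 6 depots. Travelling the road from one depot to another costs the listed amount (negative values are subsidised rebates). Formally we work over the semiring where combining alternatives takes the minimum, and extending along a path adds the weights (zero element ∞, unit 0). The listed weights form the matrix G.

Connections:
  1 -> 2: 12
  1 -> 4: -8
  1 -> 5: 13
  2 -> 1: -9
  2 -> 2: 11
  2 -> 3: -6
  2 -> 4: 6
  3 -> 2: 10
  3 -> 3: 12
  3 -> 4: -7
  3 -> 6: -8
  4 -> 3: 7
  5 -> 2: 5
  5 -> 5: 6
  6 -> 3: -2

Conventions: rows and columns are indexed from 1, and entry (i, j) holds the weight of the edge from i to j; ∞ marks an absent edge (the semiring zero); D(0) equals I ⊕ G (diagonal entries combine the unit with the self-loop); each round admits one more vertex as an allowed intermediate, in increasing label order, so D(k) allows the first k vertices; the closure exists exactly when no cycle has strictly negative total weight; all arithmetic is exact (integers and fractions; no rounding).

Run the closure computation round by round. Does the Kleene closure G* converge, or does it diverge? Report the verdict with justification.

D(0):
  [0, 12, ∞, -8, 13, ∞]
  [-9, 0, -6, 6, ∞, ∞]
  [∞, 10, 0, -7, ∞, -8]
  [∞, ∞, 7, 0, ∞, ∞]
  [∞, 5, ∞, ∞, 0, ∞]
  [∞, ∞, -2, ∞, ∞, 0]
D(1):
  [0, 12, ∞, -8, 13, ∞]
  [-9, 0, -6, -17, 4, ∞]
  [∞, 10, 0, -7, ∞, -8]
  [∞, ∞, 7, 0, ∞, ∞]
  [∞, 5, ∞, ∞, 0, ∞]
  [∞, ∞, -2, ∞, ∞, 0]
D(2):
  [0, 12, 6, -8, 13, ∞]
  [-9, 0, -6, -17, 4, ∞]
  [1, 10, 0, -7, 14, -8]
  [∞, ∞, 7, 0, ∞, ∞]
  [-4, 5, -1, -12, 0, ∞]
  [∞, ∞, -2, ∞, ∞, 0]
Detection: at round 3, diagonal entry (6, 6) turns strictly negative.
Key observation: the cycle 6->3->6 has total weight (-2) + (-8), which is strictly negative.
Answer: DIVERGES — negative cycle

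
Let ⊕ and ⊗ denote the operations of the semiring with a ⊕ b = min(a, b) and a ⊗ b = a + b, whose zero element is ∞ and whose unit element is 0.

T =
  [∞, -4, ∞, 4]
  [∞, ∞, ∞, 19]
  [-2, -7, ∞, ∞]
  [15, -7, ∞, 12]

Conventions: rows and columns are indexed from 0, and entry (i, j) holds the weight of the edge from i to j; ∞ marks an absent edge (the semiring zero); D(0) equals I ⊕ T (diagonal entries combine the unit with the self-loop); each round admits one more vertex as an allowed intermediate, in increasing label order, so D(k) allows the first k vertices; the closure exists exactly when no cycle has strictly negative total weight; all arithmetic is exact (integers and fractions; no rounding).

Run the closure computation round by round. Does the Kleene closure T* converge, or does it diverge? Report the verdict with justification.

D(0):
  [0, -4, ∞, 4]
  [∞, 0, ∞, 19]
  [-2, -7, 0, ∞]
  [15, -7, ∞, 0]
D(1):
  [0, -4, ∞, 4]
  [∞, 0, ∞, 19]
  [-2, -7, 0, 2]
  [15, -7, ∞, 0]
D(2):
  [0, -4, ∞, 4]
  [∞, 0, ∞, 19]
  [-2, -7, 0, 2]
  [15, -7, ∞, 0]
D(3):
  [0, -4, ∞, 4]
  [∞, 0, ∞, 19]
  [-2, -7, 0, 2]
  [15, -7, ∞, 0]
D(4):
  [0, -4, ∞, 4]
  [34, 0, ∞, 19]
  [-2, -7, 0, 2]
  [15, -7, ∞, 0]
Key observation: every diagonal entry stays at the unit through all rounds, so no improving cycle exists.
Answer: CONVERGES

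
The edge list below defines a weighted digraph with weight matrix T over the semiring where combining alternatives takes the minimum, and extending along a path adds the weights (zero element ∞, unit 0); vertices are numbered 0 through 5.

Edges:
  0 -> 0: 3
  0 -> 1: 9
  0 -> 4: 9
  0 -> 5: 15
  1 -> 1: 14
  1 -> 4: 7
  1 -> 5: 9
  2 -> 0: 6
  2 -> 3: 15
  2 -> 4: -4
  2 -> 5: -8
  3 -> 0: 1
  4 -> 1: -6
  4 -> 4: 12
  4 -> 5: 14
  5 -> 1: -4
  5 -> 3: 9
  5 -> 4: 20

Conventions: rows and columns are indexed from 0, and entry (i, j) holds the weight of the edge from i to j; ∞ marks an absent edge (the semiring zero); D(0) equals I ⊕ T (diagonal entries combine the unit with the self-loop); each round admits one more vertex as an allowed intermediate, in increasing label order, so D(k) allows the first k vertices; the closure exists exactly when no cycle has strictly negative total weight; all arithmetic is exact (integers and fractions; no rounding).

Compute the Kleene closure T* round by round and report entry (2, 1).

D(0):
  [0, 9, ∞, ∞, 9, 15]
  [∞, 0, ∞, ∞, 7, 9]
  [6, ∞, 0, 15, -4, -8]
  [1, ∞, ∞, 0, ∞, ∞]
  [∞, -6, ∞, ∞, 0, 14]
  [∞, -4, ∞, 9, 20, 0]
D(1):
  [0, 9, ∞, ∞, 9, 15]
  [∞, 0, ∞, ∞, 7, 9]
  [6, 15, 0, 15, -4, -8]
  [1, 10, ∞, 0, 10, 16]
  [∞, -6, ∞, ∞, 0, 14]
  [∞, -4, ∞, 9, 20, 0]
D(2):
  [0, 9, ∞, ∞, 9, 15]
  [∞, 0, ∞, ∞, 7, 9]
  [6, 15, 0, 15, -4, -8]
  [1, 10, ∞, 0, 10, 16]
  [∞, -6, ∞, ∞, 0, 3]
  [∞, -4, ∞, 9, 3, 0]
D(3):
  [0, 9, ∞, ∞, 9, 15]
  [∞, 0, ∞, ∞, 7, 9]
  [6, 15, 0, 15, -4, -8]
  [1, 10, ∞, 0, 10, 16]
  [∞, -6, ∞, ∞, 0, 3]
  [∞, -4, ∞, 9, 3, 0]
D(4):
  [0, 9, ∞, ∞, 9, 15]
  [∞, 0, ∞, ∞, 7, 9]
  [6, 15, 0, 15, -4, -8]
  [1, 10, ∞, 0, 10, 16]
  [∞, -6, ∞, ∞, 0, 3]
  [10, -4, ∞, 9, 3, 0]
D(5):
  [0, 3, ∞, ∞, 9, 12]
  [∞, 0, ∞, ∞, 7, 9]
  [6, -10, 0, 15, -4, -8]
  [1, 4, ∞, 0, 10, 13]
  [∞, -6, ∞, ∞, 0, 3]
  [10, -4, ∞, 9, 3, 0]
D(6):
  [0, 3, ∞, 21, 9, 12]
  [19, 0, ∞, 18, 7, 9]
  [2, -12, 0, 1, -5, -8]
  [1, 4, ∞, 0, 10, 13]
  [13, -6, ∞, 12, 0, 3]
  [10, -4, ∞, 9, 3, 0]
Answer: T*[2][1] = -12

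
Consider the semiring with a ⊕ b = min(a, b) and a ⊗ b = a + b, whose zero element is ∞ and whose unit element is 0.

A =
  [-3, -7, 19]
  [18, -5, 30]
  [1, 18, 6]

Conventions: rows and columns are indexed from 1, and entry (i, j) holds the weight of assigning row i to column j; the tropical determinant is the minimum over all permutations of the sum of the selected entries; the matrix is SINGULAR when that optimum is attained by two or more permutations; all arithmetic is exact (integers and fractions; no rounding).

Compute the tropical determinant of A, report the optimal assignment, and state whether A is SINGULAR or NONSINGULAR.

σ = (1, 2, 3): (-3) + (-5) + 6 = -2
σ = (1, 3, 2): (-3) + 30 + 18 = 45
σ = (2, 1, 3): (-7) + 18 + 6 = 17
σ = (2, 3, 1): (-7) + 30 + 1 = 24
σ = (3, 1, 2): 19 + 18 + 18 = 55
σ = (3, 2, 1): 19 + (-5) + 1 = 15
Optimal value attained by: σ = (1, 2, 3).
Answer: det⊕(A) = -2; verdict: NONSINGULAR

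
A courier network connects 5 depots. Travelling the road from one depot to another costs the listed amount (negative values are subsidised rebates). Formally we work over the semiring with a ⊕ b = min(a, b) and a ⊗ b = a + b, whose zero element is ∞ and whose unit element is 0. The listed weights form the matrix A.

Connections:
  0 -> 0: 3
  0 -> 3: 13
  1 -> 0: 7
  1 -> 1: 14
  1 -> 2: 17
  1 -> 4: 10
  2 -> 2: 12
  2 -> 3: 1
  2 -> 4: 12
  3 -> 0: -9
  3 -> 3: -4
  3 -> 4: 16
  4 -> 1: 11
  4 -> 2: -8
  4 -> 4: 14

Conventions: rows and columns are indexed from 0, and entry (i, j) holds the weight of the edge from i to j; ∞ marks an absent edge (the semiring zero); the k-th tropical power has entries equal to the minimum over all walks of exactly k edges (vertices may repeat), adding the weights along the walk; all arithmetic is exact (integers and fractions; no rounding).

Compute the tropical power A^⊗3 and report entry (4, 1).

A^⊗2:
  [4, ∞, ∞, 9, 29]
  [10, 21, 2, 18, 24]
  [-8, 23, 4, -3, 17]
  [-13, 27, 8, -8, 12]
  [18, 25, 4, -7, 4]
A^⊗3:
  [0, 40, 21, 5, 25]
  [9, 35, 14, 3, 14]
  [-12, 28, 9, -7, 13]
  [-17, 23, 4, -12, 8]
  [-16, 15, -4, -11, 9]
Key observation: the optimum is the walk 4->2->4->1, with weight (-8) + 12 + 11 = 15.
Optimal value attained by: walk 4->2->4->1.
Answer: (A^⊗3)[4][1] = 15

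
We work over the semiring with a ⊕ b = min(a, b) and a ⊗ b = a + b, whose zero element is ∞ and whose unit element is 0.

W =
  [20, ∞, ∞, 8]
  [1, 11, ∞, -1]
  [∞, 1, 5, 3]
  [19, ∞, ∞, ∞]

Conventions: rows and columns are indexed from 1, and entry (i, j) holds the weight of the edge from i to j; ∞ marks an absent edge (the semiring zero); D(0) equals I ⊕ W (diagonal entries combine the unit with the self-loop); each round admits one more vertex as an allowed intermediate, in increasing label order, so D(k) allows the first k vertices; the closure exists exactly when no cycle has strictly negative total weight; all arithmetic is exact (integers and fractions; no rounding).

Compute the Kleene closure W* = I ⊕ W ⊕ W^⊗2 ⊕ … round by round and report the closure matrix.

D(0):
  [0, ∞, ∞, 8]
  [1, 0, ∞, -1]
  [∞, 1, 0, 3]
  [19, ∞, ∞, 0]
D(1):
  [0, ∞, ∞, 8]
  [1, 0, ∞, -1]
  [∞, 1, 0, 3]
  [19, ∞, ∞, 0]
D(2):
  [0, ∞, ∞, 8]
  [1, 0, ∞, -1]
  [2, 1, 0, 0]
  [19, ∞, ∞, 0]
D(3):
  [0, ∞, ∞, 8]
  [1, 0, ∞, -1]
  [2, 1, 0, 0]
  [19, ∞, ∞, 0]
D(4):
  [0, ∞, ∞, 8]
  [1, 0, ∞, -1]
  [2, 1, 0, 0]
  [19, ∞, ∞, 0]
Answer: W* = [[0, ∞, ∞, 8], [1, 0, ∞, -1], [2, 1, 0, 0], [19, ∞, ∞, 0]]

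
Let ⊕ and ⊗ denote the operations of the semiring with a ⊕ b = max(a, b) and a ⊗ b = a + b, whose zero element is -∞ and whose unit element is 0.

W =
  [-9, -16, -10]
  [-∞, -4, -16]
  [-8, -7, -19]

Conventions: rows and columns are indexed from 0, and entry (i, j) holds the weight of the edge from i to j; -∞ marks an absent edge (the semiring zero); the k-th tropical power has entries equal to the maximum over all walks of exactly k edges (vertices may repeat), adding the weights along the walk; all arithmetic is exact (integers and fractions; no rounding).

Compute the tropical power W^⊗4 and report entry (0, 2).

W^⊗2:
  [-18, -17, -19]
  [-24, -8, -20]
  [-17, -11, -18]
W^⊗3:
  [-27, -21, -28]
  [-28, -12, -24]
  [-26, -15, -27]
W^⊗4:
  [-36, -25, -37]
  [-32, -16, -28]
  [-35, -19, -31]
Key observation: the optimum is the walk 0->0->0->0->2, with weight (-9) + (-9) + (-9) + (-10) = -37.
Optimal value attained by: walk 0->0->0->0->2.
Answer: (W^⊗4)[0][2] = -37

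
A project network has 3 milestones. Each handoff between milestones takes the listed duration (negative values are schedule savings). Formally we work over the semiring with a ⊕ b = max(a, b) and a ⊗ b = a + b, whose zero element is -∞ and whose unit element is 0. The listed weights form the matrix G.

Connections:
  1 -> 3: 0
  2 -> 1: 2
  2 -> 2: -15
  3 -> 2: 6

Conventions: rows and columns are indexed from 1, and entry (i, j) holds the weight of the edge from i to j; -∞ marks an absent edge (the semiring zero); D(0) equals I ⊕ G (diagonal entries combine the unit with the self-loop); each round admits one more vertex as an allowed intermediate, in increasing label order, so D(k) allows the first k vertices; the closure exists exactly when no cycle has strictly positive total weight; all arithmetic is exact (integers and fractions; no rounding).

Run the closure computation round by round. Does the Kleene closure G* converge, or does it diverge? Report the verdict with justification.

D(0):
  [0, -∞, 0]
  [2, 0, -∞]
  [-∞, 6, 0]
D(1):
  [0, -∞, 0]
  [2, 0, 2]
  [-∞, 6, 0]
Detection: at round 2, diagonal entry (3, 3) turns strictly positive.
Key observation: the cycle 3->2->1->3 has total weight 6 + 2 + 0, which is strictly positive.
Answer: DIVERGES — positive cycle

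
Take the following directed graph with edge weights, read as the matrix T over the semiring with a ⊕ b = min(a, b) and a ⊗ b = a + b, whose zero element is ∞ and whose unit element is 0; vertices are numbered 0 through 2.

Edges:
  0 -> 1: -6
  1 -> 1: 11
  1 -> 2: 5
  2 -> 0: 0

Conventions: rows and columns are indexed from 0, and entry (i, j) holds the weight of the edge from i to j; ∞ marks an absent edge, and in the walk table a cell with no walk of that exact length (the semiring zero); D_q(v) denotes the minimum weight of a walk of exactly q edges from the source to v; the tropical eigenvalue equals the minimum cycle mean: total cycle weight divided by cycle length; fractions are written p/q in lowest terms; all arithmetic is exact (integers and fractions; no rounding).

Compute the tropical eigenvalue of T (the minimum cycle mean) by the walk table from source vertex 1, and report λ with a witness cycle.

q=0: [∞, 0, ∞]
q=1: [∞, 11, 5]
q=2: [5, 22, 16]
q=3: [16, -1, 27]
Optimal cycle mean attained by: cycle 0->1->2->0, total (-6) + 5 + 0, length 3.
Answer: λ = -1/3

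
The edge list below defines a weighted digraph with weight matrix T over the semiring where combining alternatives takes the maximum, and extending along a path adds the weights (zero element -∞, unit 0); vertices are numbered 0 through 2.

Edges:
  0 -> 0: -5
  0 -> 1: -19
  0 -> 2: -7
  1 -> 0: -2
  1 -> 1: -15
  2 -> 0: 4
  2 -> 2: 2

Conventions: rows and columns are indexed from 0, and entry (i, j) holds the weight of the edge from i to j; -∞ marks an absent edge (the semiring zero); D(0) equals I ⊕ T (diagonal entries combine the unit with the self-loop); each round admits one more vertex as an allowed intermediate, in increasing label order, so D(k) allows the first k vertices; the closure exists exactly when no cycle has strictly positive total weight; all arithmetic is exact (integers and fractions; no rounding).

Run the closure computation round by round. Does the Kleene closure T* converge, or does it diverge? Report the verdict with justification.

Detection: at round 0, diagonal entry (2, 2) turns strictly positive.
Key observation: the cycle 2->2 has total weight 2, which is strictly positive.
Answer: DIVERGES — positive cycle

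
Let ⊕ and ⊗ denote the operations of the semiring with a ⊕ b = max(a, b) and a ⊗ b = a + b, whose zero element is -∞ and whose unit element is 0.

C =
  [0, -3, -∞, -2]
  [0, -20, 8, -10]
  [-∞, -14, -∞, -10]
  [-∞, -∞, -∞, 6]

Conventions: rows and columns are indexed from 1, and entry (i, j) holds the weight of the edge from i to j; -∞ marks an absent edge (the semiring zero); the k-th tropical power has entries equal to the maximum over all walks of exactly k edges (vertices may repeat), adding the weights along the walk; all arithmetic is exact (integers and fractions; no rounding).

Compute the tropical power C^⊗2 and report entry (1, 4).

C^⊗2:
  [0, -3, 5, 4]
  [0, -3, -12, -2]
  [-14, -34, -6, -4]
  [-∞, -∞, -∞, 12]
Key observation: the optimum is the walk 1->4->4, with weight (-2) + 6 = 4.
Optimal value attained by: walk 1->4->4.
Answer: (C^⊗2)[1][4] = 4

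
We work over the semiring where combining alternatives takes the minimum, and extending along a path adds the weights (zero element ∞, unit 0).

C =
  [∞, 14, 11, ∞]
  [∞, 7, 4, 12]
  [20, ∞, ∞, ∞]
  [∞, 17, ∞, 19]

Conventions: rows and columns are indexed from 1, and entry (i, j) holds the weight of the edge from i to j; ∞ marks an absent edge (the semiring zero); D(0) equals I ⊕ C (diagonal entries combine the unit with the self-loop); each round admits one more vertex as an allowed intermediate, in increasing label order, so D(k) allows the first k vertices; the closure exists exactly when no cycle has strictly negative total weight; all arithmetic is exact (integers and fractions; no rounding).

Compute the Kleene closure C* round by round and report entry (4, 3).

D(0):
  [0, 14, 11, ∞]
  [∞, 0, 4, 12]
  [20, ∞, 0, ∞]
  [∞, 17, ∞, 0]
D(1):
  [0, 14, 11, ∞]
  [∞, 0, 4, 12]
  [20, 34, 0, ∞]
  [∞, 17, ∞, 0]
D(2):
  [0, 14, 11, 26]
  [∞, 0, 4, 12]
  [20, 34, 0, 46]
  [∞, 17, 21, 0]
D(3):
  [0, 14, 11, 26]
  [24, 0, 4, 12]
  [20, 34, 0, 46]
  [41, 17, 21, 0]
D(4):
  [0, 14, 11, 26]
  [24, 0, 4, 12]
  [20, 34, 0, 46]
  [41, 17, 21, 0]
Answer: C*[4][3] = 21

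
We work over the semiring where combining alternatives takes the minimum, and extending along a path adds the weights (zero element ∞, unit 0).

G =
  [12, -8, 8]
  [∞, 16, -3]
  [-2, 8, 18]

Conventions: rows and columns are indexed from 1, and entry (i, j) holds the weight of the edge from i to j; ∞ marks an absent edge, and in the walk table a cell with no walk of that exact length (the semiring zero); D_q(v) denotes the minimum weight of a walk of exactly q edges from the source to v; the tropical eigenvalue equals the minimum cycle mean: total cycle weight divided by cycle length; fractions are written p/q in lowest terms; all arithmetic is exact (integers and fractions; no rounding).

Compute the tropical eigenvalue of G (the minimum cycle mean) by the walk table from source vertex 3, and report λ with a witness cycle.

q=0: [∞, ∞, 0]
q=1: [-2, 8, 18]
q=2: [10, -10, 5]
q=3: [3, 2, -13]
Optimal cycle mean attained by: cycle 1->2->3->1, total (-8) + (-3) + (-2), length 3.
Answer: λ = -13/3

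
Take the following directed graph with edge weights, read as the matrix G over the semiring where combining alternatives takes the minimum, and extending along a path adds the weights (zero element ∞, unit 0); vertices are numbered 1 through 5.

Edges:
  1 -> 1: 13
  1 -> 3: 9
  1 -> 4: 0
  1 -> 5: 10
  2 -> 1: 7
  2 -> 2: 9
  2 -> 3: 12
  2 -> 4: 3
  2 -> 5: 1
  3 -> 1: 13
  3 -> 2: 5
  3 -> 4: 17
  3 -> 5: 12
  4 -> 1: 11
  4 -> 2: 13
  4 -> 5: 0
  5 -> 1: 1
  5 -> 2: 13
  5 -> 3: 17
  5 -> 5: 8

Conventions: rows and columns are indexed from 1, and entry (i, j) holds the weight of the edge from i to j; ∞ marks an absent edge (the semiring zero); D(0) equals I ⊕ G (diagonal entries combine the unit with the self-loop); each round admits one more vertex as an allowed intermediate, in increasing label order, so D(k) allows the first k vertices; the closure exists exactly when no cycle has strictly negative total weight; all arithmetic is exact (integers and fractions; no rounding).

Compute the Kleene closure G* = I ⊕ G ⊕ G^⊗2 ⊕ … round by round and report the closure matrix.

D(0):
  [0, ∞, 9, 0, 10]
  [7, 0, 12, 3, 1]
  [13, 5, 0, 17, 12]
  [11, 13, ∞, 0, 0]
  [1, 13, 17, ∞, 0]
D(1):
  [0, ∞, 9, 0, 10]
  [7, 0, 12, 3, 1]
  [13, 5, 0, 13, 12]
  [11, 13, 20, 0, 0]
  [1, 13, 10, 1, 0]
D(2):
  [0, ∞, 9, 0, 10]
  [7, 0, 12, 3, 1]
  [12, 5, 0, 8, 6]
  [11, 13, 20, 0, 0]
  [1, 13, 10, 1, 0]
D(3):
  [0, 14, 9, 0, 10]
  [7, 0, 12, 3, 1]
  [12, 5, 0, 8, 6]
  [11, 13, 20, 0, 0]
  [1, 13, 10, 1, 0]
D(4):
  [0, 13, 9, 0, 0]
  [7, 0, 12, 3, 1]
  [12, 5, 0, 8, 6]
  [11, 13, 20, 0, 0]
  [1, 13, 10, 1, 0]
D(5):
  [0, 13, 9, 0, 0]
  [2, 0, 11, 2, 1]
  [7, 5, 0, 7, 6]
  [1, 13, 10, 0, 0]
  [1, 13, 10, 1, 0]
Answer: G* = [[0, 13, 9, 0, 0], [2, 0, 11, 2, 1], [7, 5, 0, 7, 6], [1, 13, 10, 0, 0], [1, 13, 10, 1, 0]]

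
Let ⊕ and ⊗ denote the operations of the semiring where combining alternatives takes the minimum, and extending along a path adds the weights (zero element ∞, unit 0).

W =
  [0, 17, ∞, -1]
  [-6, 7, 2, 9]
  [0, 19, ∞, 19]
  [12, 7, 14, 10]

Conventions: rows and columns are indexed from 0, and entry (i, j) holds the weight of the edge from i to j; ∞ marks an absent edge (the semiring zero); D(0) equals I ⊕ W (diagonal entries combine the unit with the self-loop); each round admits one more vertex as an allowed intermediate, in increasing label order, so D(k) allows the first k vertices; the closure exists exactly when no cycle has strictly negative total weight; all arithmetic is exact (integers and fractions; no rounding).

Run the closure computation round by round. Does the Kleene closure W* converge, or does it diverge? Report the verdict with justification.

D(0):
  [0, 17, ∞, -1]
  [-6, 0, 2, 9]
  [0, 19, 0, 19]
  [12, 7, 14, 0]
D(1):
  [0, 17, ∞, -1]
  [-6, 0, 2, -7]
  [0, 17, 0, -1]
  [12, 7, 14, 0]
D(2):
  [0, 17, 19, -1]
  [-6, 0, 2, -7]
  [0, 17, 0, -1]
  [1, 7, 9, 0]
D(3):
  [0, 17, 19, -1]
  [-6, 0, 2, -7]
  [0, 17, 0, -1]
  [1, 7, 9, 0]
D(4):
  [0, 6, 8, -1]
  [-6, 0, 2, -7]
  [0, 6, 0, -1]
  [1, 7, 9, 0]
Key observation: every diagonal entry stays at the unit through all rounds, so no improving cycle exists.
Answer: CONVERGES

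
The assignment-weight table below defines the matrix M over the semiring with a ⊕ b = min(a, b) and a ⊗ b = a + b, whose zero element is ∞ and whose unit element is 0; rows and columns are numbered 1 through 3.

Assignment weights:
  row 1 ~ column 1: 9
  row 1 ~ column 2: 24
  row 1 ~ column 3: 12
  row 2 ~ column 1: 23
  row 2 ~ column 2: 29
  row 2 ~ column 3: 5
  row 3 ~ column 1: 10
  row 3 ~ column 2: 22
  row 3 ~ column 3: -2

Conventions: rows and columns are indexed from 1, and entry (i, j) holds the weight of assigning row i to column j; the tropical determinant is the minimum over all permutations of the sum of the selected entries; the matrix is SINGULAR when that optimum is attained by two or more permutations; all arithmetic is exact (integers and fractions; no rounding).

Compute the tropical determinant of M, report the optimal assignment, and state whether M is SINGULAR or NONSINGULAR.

σ = (1, 2, 3): 9 + 29 + (-2) = 36
σ = (1, 3, 2): 9 + 5 + 22 = 36
σ = (2, 1, 3): 24 + 23 + (-2) = 45
σ = (2, 3, 1): 24 + 5 + 10 = 39
σ = (3, 1, 2): 12 + 23 + 22 = 57
σ = (3, 2, 1): 12 + 29 + 10 = 51
Optimal value attained by: σ = (1, 2, 3).
Answer: det⊕(M) = 36; verdict: SINGULAR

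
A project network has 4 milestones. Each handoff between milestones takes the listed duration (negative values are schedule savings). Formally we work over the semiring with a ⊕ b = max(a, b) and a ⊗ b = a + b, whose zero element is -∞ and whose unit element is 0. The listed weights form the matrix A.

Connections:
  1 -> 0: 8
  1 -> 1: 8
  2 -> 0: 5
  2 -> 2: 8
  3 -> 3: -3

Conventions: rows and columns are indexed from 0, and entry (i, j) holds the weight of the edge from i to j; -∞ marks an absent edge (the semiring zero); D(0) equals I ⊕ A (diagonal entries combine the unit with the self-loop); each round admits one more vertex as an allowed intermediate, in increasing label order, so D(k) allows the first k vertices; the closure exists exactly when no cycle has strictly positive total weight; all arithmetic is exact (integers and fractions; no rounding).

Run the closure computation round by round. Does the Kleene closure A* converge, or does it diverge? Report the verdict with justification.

Detection: at round 0, diagonal entry (1, 1) turns strictly positive.
Key observation: the cycle 1->1 has total weight 8, which is strictly positive.
Answer: DIVERGES — positive cycle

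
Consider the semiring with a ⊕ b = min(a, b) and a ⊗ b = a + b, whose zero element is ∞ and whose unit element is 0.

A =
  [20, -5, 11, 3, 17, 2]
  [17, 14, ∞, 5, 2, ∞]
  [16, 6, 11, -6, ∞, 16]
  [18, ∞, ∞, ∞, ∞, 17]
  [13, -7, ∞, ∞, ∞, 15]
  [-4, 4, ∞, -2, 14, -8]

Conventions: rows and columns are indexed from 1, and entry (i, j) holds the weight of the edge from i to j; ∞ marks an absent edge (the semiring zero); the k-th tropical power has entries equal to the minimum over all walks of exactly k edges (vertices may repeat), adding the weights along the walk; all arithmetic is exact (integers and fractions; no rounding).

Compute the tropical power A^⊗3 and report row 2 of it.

A^⊗2:
  [-2, 6, 22, 0, -3, -6]
  [15, -5, 28, 19, 16, 17]
  [12, 11, 22, 5, 8, 8]
  [13, 13, 29, 15, 31, 9]
  [10, 7, 24, -2, -5, 7]
  [-12, -9, 7, -10, 6, -16]
A^⊗3:
  [-10, -10, 9, -8, 8, -14]
  [12, 9, 26, 0, -3, 9]
  [4, 1, 23, 6, 13, 0]
  [5, 8, 24, 7, 15, 1]
  [3, -12, 21, 5, 9, -1]
  [-20, -17, -1, -18, -7, -24]
Answer: row 2 of A^⊗3 = [12, 9, 26, 0, -3, 9]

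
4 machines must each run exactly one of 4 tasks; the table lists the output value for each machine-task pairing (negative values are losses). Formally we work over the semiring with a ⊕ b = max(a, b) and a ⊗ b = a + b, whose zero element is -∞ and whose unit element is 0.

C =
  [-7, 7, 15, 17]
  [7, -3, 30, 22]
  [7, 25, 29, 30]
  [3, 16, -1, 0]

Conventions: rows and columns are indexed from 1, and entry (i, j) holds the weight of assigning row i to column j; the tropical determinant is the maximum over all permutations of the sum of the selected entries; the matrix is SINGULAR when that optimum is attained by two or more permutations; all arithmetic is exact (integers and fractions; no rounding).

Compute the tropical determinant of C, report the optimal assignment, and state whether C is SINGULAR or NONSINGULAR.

σ = (1, 2, 3, 4): (-7) + (-3) + 29 + 0 = 19
σ = (1, 2, 4, 3): (-7) + (-3) + 30 + (-1) = 19
σ = (1, 3, 2, 4): (-7) + 30 + 25 + 0 = 48
σ = (1, 3, 4, 2): (-7) + 30 + 30 + 16 = 69
σ = (1, 4, 2, 3): (-7) + 22 + 25 + (-1) = 39
σ = (1, 4, 3, 2): (-7) + 22 + 29 + 16 = 60
σ = (2, 1, 3, 4): 7 + 7 + 29 + 0 = 43
σ = (2, 1, 4, 3): 7 + 7 + 30 + (-1) = 43
σ = (2, 3, 1, 4): 7 + 30 + 7 + 0 = 44
σ = (2, 3, 4, 1): 7 + 30 + 30 + 3 = 70
σ = (2, 4, 1, 3): 7 + 22 + 7 + (-1) = 35
σ = (2, 4, 3, 1): 7 + 22 + 29 + 3 = 61
σ = (3, 1, 2, 4): 15 + 7 + 25 + 0 = 47
σ = (3, 1, 4, 2): 15 + 7 + 30 + 16 = 68
σ = (3, 2, 1, 4): 15 + (-3) + 7 + 0 = 19
σ = (3, 2, 4, 1): 15 + (-3) + 30 + 3 = 45
σ = (3, 4, 1, 2): 15 + 22 + 7 + 16 = 60
σ = (3, 4, 2, 1): 15 + 22 + 25 + 3 = 65
σ = (4, 1, 2, 3): 17 + 7 + 25 + (-1) = 48
σ = (4, 1, 3, 2): 17 + 7 + 29 + 16 = 69
σ = (4, 2, 1, 3): 17 + (-3) + 7 + (-1) = 20
σ = (4, 2, 3, 1): 17 + (-3) + 29 + 3 = 46
σ = (4, 3, 1, 2): 17 + 30 + 7 + 16 = 70
σ = (4, 3, 2, 1): 17 + 30 + 25 + 3 = 75
Optimal value attained by: σ = (4, 3, 2, 1).
Answer: det⊕(C) = 75; verdict: NONSINGULAR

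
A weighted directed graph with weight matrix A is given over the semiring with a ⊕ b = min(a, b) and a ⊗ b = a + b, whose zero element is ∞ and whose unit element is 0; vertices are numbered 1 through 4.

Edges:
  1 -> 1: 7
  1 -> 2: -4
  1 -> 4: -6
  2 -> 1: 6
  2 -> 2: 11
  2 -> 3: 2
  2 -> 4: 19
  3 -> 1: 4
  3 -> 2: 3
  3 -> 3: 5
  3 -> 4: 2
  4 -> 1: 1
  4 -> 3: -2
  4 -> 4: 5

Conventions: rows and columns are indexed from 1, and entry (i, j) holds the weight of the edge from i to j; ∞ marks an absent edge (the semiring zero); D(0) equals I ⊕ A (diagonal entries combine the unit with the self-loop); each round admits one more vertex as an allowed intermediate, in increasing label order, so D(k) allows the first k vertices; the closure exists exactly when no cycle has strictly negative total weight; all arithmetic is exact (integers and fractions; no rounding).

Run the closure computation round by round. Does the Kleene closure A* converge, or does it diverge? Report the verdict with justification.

D(0):
  [0, -4, ∞, -6]
  [6, 0, 2, 19]
  [4, 3, 0, 2]
  [1, ∞, -2, 0]
Detection: at round 1, diagonal entry (4, 4) turns strictly negative.
Key observation: the cycle 4->1->4 has total weight 1 + (-6), which is strictly negative.
Answer: DIVERGES — negative cycle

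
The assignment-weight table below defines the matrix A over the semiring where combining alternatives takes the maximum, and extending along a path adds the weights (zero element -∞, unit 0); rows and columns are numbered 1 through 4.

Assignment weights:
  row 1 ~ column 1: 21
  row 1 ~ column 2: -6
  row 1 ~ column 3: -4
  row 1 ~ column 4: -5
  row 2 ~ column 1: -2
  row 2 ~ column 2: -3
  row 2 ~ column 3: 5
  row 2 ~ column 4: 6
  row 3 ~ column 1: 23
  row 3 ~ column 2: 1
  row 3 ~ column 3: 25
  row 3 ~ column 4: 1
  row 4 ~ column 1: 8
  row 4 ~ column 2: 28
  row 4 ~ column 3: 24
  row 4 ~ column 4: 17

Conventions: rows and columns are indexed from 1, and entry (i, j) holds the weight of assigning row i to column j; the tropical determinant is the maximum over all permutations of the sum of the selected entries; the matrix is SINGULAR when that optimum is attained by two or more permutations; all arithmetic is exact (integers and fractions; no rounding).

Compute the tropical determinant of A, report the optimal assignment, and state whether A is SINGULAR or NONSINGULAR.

σ = (1, 2, 3, 4): 21 + (-3) + 25 + 17 = 60
σ = (1, 2, 4, 3): 21 + (-3) + 1 + 24 = 43
σ = (1, 3, 2, 4): 21 + 5 + 1 + 17 = 44
σ = (1, 3, 4, 2): 21 + 5 + 1 + 28 = 55
σ = (1, 4, 2, 3): 21 + 6 + 1 + 24 = 52
σ = (1, 4, 3, 2): 21 + 6 + 25 + 28 = 80
σ = (2, 1, 3, 4): (-6) + (-2) + 25 + 17 = 34
σ = (2, 1, 4, 3): (-6) + (-2) + 1 + 24 = 17
σ = (2, 3, 1, 4): (-6) + 5 + 23 + 17 = 39
σ = (2, 3, 4, 1): (-6) + 5 + 1 + 8 = 8
σ = (2, 4, 1, 3): (-6) + 6 + 23 + 24 = 47
σ = (2, 4, 3, 1): (-6) + 6 + 25 + 8 = 33
σ = (3, 1, 2, 4): (-4) + (-2) + 1 + 17 = 12
σ = (3, 1, 4, 2): (-4) + (-2) + 1 + 28 = 23
σ = (3, 2, 1, 4): (-4) + (-3) + 23 + 17 = 33
σ = (3, 2, 4, 1): (-4) + (-3) + 1 + 8 = 2
σ = (3, 4, 1, 2): (-4) + 6 + 23 + 28 = 53
σ = (3, 4, 2, 1): (-4) + 6 + 1 + 8 = 11
σ = (4, 1, 2, 3): (-5) + (-2) + 1 + 24 = 18
σ = (4, 1, 3, 2): (-5) + (-2) + 25 + 28 = 46
σ = (4, 2, 1, 3): (-5) + (-3) + 23 + 24 = 39
σ = (4, 2, 3, 1): (-5) + (-3) + 25 + 8 = 25
σ = (4, 3, 1, 2): (-5) + 5 + 23 + 28 = 51
σ = (4, 3, 2, 1): (-5) + 5 + 1 + 8 = 9
Optimal value attained by: σ = (1, 4, 3, 2).
Answer: det⊕(A) = 80; verdict: NONSINGULAR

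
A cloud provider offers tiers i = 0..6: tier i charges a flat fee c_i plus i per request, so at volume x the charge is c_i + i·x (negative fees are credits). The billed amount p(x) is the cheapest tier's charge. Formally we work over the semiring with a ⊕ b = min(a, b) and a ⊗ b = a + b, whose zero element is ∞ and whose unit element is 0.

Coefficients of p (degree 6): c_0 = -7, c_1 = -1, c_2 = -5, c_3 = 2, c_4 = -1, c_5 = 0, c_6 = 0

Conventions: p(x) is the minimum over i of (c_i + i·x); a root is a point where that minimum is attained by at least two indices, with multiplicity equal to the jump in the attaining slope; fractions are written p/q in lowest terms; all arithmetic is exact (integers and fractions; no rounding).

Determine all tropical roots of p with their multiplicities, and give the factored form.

hull edge (i=0, c=-7) to (i=2, c=-5): slope 1, span 2
hull edge (i=2, c=-5) to (i=6, c=0): slope 5/4, span 4
Factored form: p(x) = 0 ⊗ (x ⊕ (-5/4)) ⊗ (x ⊕ (-5/4)) ⊗ (x ⊕ (-5/4)) ⊗ (x ⊕ (-5/4)) ⊗ (x ⊕ (-1)) ⊗ (x ⊕ (-1))
Answer: roots = -5/4 (mult 4), -1 (mult 2)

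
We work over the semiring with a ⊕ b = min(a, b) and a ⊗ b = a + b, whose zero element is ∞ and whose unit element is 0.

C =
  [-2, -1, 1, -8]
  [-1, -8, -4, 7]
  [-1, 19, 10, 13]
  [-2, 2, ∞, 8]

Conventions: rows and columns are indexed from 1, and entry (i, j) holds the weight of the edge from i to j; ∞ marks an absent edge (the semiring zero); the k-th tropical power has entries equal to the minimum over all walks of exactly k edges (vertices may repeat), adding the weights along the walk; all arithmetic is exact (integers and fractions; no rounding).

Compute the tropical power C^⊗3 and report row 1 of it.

C^⊗2:
  [-10, -9, -5, -10]
  [-9, -16, -12, -9]
  [-3, -2, 0, -9]
  [-4, -6, -2, -10]
C^⊗3:
  [-12, -17, -13, -18]
  [-17, -24, -20, -17]
  [-11, -10, -6, -11]
  [-12, -14, -10, -12]
Answer: row 1 of C^⊗3 = [-12, -17, -13, -18]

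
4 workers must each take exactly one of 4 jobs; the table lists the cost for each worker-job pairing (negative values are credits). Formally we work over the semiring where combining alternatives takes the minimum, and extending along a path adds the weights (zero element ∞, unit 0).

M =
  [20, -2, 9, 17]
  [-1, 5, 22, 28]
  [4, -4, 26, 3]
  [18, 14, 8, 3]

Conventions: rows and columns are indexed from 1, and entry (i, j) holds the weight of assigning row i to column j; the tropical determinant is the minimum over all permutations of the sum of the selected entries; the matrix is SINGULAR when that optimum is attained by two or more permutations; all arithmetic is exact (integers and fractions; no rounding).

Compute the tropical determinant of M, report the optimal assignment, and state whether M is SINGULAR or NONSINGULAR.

σ = (1, 2, 3, 4): 20 + 5 + 26 + 3 = 54
σ = (1, 2, 4, 3): 20 + 5 + 3 + 8 = 36
σ = (1, 3, 2, 4): 20 + 22 + (-4) + 3 = 41
σ = (1, 3, 4, 2): 20 + 22 + 3 + 14 = 59
σ = (1, 4, 2, 3): 20 + 28 + (-4) + 8 = 52
σ = (1, 4, 3, 2): 20 + 28 + 26 + 14 = 88
σ = (2, 1, 3, 4): (-2) + (-1) + 26 + 3 = 26
σ = (2, 1, 4, 3): (-2) + (-1) + 3 + 8 = 8
σ = (2, 3, 1, 4): (-2) + 22 + 4 + 3 = 27
σ = (2, 3, 4, 1): (-2) + 22 + 3 + 18 = 41
σ = (2, 4, 1, 3): (-2) + 28 + 4 + 8 = 38
σ = (2, 4, 3, 1): (-2) + 28 + 26 + 18 = 70
σ = (3, 1, 2, 4): 9 + (-1) + (-4) + 3 = 7
σ = (3, 1, 4, 2): 9 + (-1) + 3 + 14 = 25
σ = (3, 2, 1, 4): 9 + 5 + 4 + 3 = 21
σ = (3, 2, 4, 1): 9 + 5 + 3 + 18 = 35
σ = (3, 4, 1, 2): 9 + 28 + 4 + 14 = 55
σ = (3, 4, 2, 1): 9 + 28 + (-4) + 18 = 51
σ = (4, 1, 2, 3): 17 + (-1) + (-4) + 8 = 20
σ = (4, 1, 3, 2): 17 + (-1) + 26 + 14 = 56
σ = (4, 2, 1, 3): 17 + 5 + 4 + 8 = 34
σ = (4, 2, 3, 1): 17 + 5 + 26 + 18 = 66
σ = (4, 3, 1, 2): 17 + 22 + 4 + 14 = 57
σ = (4, 3, 2, 1): 17 + 22 + (-4) + 18 = 53
Optimal value attained by: σ = (3, 1, 2, 4).
Answer: det⊕(M) = 7; verdict: NONSINGULAR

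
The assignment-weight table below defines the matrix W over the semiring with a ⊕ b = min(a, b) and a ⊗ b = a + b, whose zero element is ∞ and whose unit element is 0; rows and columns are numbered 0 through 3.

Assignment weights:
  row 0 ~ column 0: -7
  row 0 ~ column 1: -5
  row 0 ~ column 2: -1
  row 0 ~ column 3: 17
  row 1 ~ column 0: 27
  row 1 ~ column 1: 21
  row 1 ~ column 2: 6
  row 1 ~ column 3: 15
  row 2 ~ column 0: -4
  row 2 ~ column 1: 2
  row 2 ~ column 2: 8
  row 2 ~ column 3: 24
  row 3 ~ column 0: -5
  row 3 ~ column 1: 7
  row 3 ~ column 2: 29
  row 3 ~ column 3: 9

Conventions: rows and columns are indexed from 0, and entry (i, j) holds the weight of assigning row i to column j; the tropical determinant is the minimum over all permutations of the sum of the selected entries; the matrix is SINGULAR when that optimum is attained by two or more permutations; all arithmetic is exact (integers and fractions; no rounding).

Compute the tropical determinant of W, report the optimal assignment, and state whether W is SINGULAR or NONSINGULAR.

σ = (0, 1, 2, 3): (-7) + 21 + 8 + 9 = 31
σ = (0, 1, 3, 2): (-7) + 21 + 24 + 29 = 67
σ = (0, 2, 1, 3): (-7) + 6 + 2 + 9 = 10
σ = (0, 2, 3, 1): (-7) + 6 + 24 + 7 = 30
σ = (0, 3, 1, 2): (-7) + 15 + 2 + 29 = 39
σ = (0, 3, 2, 1): (-7) + 15 + 8 + 7 = 23
σ = (1, 0, 2, 3): (-5) + 27 + 8 + 9 = 39
σ = (1, 0, 3, 2): (-5) + 27 + 24 + 29 = 75
σ = (1, 2, 0, 3): (-5) + 6 + (-4) + 9 = 6
σ = (1, 2, 3, 0): (-5) + 6 + 24 + (-5) = 20
σ = (1, 3, 0, 2): (-5) + 15 + (-4) + 29 = 35
σ = (1, 3, 2, 0): (-5) + 15 + 8 + (-5) = 13
σ = (2, 0, 1, 3): (-1) + 27 + 2 + 9 = 37
σ = (2, 0, 3, 1): (-1) + 27 + 24 + 7 = 57
σ = (2, 1, 0, 3): (-1) + 21 + (-4) + 9 = 25
σ = (2, 1, 3, 0): (-1) + 21 + 24 + (-5) = 39
σ = (2, 3, 0, 1): (-1) + 15 + (-4) + 7 = 17
σ = (2, 3, 1, 0): (-1) + 15 + 2 + (-5) = 11
σ = (3, 0, 1, 2): 17 + 27 + 2 + 29 = 75
σ = (3, 0, 2, 1): 17 + 27 + 8 + 7 = 59
σ = (3, 1, 0, 2): 17 + 21 + (-4) + 29 = 63
σ = (3, 1, 2, 0): 17 + 21 + 8 + (-5) = 41
σ = (3, 2, 0, 1): 17 + 6 + (-4) + 7 = 26
σ = (3, 2, 1, 0): 17 + 6 + 2 + (-5) = 20
Optimal value attained by: σ = (1, 2, 0, 3).
Answer: det⊕(W) = 6; verdict: NONSINGULAR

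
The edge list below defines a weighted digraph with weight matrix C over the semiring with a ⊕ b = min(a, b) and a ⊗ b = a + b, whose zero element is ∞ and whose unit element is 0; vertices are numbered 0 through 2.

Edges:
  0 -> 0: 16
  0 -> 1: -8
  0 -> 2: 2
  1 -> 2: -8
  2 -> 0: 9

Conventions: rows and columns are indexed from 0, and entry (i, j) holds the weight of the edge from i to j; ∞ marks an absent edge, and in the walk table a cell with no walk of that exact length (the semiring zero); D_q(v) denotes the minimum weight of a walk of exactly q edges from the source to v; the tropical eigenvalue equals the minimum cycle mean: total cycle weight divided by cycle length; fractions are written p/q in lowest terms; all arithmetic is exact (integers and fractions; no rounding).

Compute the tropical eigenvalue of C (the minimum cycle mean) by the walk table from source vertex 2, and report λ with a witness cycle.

q=0: [∞, ∞, 0]
q=1: [9, ∞, ∞]
q=2: [25, 1, 11]
q=3: [20, 17, -7]
Optimal cycle mean attained by: cycle 0->1->2->0, total (-8) + (-8) + 9, length 3.
Answer: λ = -7/3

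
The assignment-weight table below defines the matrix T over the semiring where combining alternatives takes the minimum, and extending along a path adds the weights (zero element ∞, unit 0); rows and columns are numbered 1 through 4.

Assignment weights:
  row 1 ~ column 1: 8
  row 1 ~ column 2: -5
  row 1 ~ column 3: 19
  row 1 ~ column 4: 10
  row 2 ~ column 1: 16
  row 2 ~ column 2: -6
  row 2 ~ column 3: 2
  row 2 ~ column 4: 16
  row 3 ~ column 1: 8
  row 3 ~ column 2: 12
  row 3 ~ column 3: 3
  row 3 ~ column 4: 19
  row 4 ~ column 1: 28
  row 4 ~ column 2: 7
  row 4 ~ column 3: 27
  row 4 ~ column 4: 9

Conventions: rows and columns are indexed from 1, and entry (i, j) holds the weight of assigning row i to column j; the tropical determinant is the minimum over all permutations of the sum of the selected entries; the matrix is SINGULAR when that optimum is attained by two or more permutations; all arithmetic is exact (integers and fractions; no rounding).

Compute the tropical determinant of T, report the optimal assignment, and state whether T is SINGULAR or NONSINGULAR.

σ = (1, 2, 3, 4): 8 + (-6) + 3 + 9 = 14
σ = (1, 2, 4, 3): 8 + (-6) + 19 + 27 = 48
σ = (1, 3, 2, 4): 8 + 2 + 12 + 9 = 31
σ = (1, 3, 4, 2): 8 + 2 + 19 + 7 = 36
σ = (1, 4, 2, 3): 8 + 16 + 12 + 27 = 63
σ = (1, 4, 3, 2): 8 + 16 + 3 + 7 = 34
σ = (2, 1, 3, 4): (-5) + 16 + 3 + 9 = 23
σ = (2, 1, 4, 3): (-5) + 16 + 19 + 27 = 57
σ = (2, 3, 1, 4): (-5) + 2 + 8 + 9 = 14
σ = (2, 3, 4, 1): (-5) + 2 + 19 + 28 = 44
σ = (2, 4, 1, 3): (-5) + 16 + 8 + 27 = 46
σ = (2, 4, 3, 1): (-5) + 16 + 3 + 28 = 42
σ = (3, 1, 2, 4): 19 + 16 + 12 + 9 = 56
σ = (3, 1, 4, 2): 19 + 16 + 19 + 7 = 61
σ = (3, 2, 1, 4): 19 + (-6) + 8 + 9 = 30
σ = (3, 2, 4, 1): 19 + (-6) + 19 + 28 = 60
σ = (3, 4, 1, 2): 19 + 16 + 8 + 7 = 50
σ = (3, 4, 2, 1): 19 + 16 + 12 + 28 = 75
σ = (4, 1, 2, 3): 10 + 16 + 12 + 27 = 65
σ = (4, 1, 3, 2): 10 + 16 + 3 + 7 = 36
σ = (4, 2, 1, 3): 10 + (-6) + 8 + 27 = 39
σ = (4, 2, 3, 1): 10 + (-6) + 3 + 28 = 35
σ = (4, 3, 1, 2): 10 + 2 + 8 + 7 = 27
σ = (4, 3, 2, 1): 10 + 2 + 12 + 28 = 52
Optimal value attained by: σ = (1, 2, 3, 4).
Answer: det⊕(T) = 14; verdict: SINGULAR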